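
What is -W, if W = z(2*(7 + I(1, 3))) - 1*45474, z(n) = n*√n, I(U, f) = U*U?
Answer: 45410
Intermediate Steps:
I(U, f) = U²
z(n) = n^(3/2)
W = -45410 (W = (2*(7 + 1²))^(3/2) - 1*45474 = (2*(7 + 1))^(3/2) - 45474 = (2*8)^(3/2) - 45474 = 16^(3/2) - 45474 = 64 - 45474 = -45410)
-W = -1*(-45410) = 45410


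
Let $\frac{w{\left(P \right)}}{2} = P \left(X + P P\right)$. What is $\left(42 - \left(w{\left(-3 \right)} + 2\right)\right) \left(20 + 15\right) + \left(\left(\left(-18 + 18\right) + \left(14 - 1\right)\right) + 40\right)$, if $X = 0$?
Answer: $3343$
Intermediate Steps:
$w{\left(P \right)} = 2 P^{3}$ ($w{\left(P \right)} = 2 P \left(0 + P P\right) = 2 P \left(0 + P^{2}\right) = 2 P P^{2} = 2 P^{3}$)
$\left(42 - \left(w{\left(-3 \right)} + 2\right)\right) \left(20 + 15\right) + \left(\left(\left(-18 + 18\right) + \left(14 - 1\right)\right) + 40\right) = \left(42 - \left(2 \left(-3\right)^{3} + 2\right)\right) \left(20 + 15\right) + \left(\left(\left(-18 + 18\right) + \left(14 - 1\right)\right) + 40\right) = \left(42 - \left(2 \left(-27\right) + 2\right)\right) 35 + \left(\left(0 + \left(14 - 1\right)\right) + 40\right) = \left(42 - \left(-54 + 2\right)\right) 35 + \left(\left(0 + 13\right) + 40\right) = \left(42 - -52\right) 35 + \left(13 + 40\right) = \left(42 + 52\right) 35 + 53 = 94 \cdot 35 + 53 = 3290 + 53 = 3343$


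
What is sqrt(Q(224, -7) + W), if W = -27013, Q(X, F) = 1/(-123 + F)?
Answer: I*sqrt(456519830)/130 ≈ 164.36*I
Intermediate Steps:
sqrt(Q(224, -7) + W) = sqrt(1/(-123 - 7) - 27013) = sqrt(1/(-130) - 27013) = sqrt(-1/130 - 27013) = sqrt(-3511691/130) = I*sqrt(456519830)/130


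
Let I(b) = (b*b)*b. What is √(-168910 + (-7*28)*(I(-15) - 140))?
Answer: √520030 ≈ 721.13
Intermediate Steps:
I(b) = b³ (I(b) = b²*b = b³)
√(-168910 + (-7*28)*(I(-15) - 140)) = √(-168910 + (-7*28)*((-15)³ - 140)) = √(-168910 - 196*(-3375 - 140)) = √(-168910 - 196*(-3515)) = √(-168910 + 688940) = √520030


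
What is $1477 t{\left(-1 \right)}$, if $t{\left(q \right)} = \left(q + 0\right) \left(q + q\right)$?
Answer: $2954$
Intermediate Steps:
$t{\left(q \right)} = 2 q^{2}$ ($t{\left(q \right)} = q 2 q = 2 q^{2}$)
$1477 t{\left(-1 \right)} = 1477 \cdot 2 \left(-1\right)^{2} = 1477 \cdot 2 \cdot 1 = 1477 \cdot 2 = 2954$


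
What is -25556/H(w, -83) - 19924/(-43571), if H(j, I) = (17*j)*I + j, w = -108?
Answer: 28243033/97573410 ≈ 0.28945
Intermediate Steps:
H(j, I) = j + 17*I*j (H(j, I) = 17*I*j + j = j + 17*I*j)
-25556/H(w, -83) - 19924/(-43571) = -25556*(-1/(108*(1 + 17*(-83)))) - 19924/(-43571) = -25556*(-1/(108*(1 - 1411))) - 19924*(-1/43571) = -25556/((-108*(-1410))) + 1172/2563 = -25556/152280 + 1172/2563 = -25556*1/152280 + 1172/2563 = -6389/38070 + 1172/2563 = 28243033/97573410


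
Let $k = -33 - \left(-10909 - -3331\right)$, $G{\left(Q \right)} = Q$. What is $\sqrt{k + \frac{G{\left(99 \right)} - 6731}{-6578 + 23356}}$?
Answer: $\frac{\sqrt{530953979021}}{8389} \approx 86.86$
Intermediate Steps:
$k = 7545$ ($k = -33 - \left(-10909 + 3331\right) = -33 - -7578 = -33 + 7578 = 7545$)
$\sqrt{k + \frac{G{\left(99 \right)} - 6731}{-6578 + 23356}} = \sqrt{7545 + \frac{99 - 6731}{-6578 + 23356}} = \sqrt{7545 - \frac{6632}{16778}} = \sqrt{7545 - \frac{3316}{8389}} = \sqrt{\frac{63291689}{8389}} = \frac{\sqrt{530953979021}}{8389}$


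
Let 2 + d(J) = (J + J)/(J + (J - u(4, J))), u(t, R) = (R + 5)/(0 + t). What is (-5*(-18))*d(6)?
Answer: -2340/37 ≈ -63.243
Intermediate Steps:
u(t, R) = (5 + R)/t
d(J) = -2 + 2*J/(-5/4 + 7*J/4) (d(J) = -2 + (J + J)/(J + (J - (5 + J)/4)) = -2 + (2*J)/(J + (J - (5 + J)/4)) = -2 + (2*J)/(J + (J - (5/4 + J/4))) = -2 + (2*J)/(J + (J + (-5/4 - J/4))) = -2 + (2*J)/(J + (-5/4 + 3*J/4)) = -2 + (2*J)/(-5/4 + 7*J/4) = -2 + 2*J/(-5/4 + 7*J/4))
(-5*(-18))*d(6) = (-5*(-18))*(2*(5 - 3*6)/(-5 + 7*6)) = 90*(2*(5 - 18)/(-5 + 42)) = 90*(2*(-13)/37) = 90*(2*(1/37)*(-13)) = 90*(-26/37) = -2340/37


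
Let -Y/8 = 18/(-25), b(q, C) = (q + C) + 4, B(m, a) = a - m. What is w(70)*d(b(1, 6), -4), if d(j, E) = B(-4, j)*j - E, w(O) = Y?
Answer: 24336/25 ≈ 973.44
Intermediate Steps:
b(q, C) = 4 + C + q (b(q, C) = (C + q) + 4 = 4 + C + q)
Y = 144/25 (Y = -144/(-25) = -144*(-1)/25 = -8*(-18/25) = 144/25 ≈ 5.7600)
w(O) = 144/25
d(j, E) = -E + j*(4 + j) (d(j, E) = (j - 1*(-4))*j - E = (j + 4)*j - E = (4 + j)*j - E = j*(4 + j) - E = -E + j*(4 + j))
w(70)*d(b(1, 6), -4) = 144*(-1*(-4) + (4 + 6 + 1)*(4 + (4 + 6 + 1)))/25 = 144*(4 + 11*(4 + 11))/25 = 144*(4 + 11*15)/25 = 144*(4 + 165)/25 = (144/25)*169 = 24336/25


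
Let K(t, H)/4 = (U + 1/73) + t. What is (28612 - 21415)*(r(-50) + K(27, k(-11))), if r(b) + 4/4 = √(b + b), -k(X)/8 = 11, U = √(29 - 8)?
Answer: 56244555/73 + 28788*√21 + 71970*I ≈ 9.024e+5 + 71970.0*I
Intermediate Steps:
U = √21 ≈ 4.5826
k(X) = -88 (k(X) = -8*11 = -88)
r(b) = -1 + √2*√b (r(b) = -1 + √(b + b) = -1 + √(2*b) = -1 + √2*√b)
K(t, H) = 4/73 + 4*t + 4*√21 (K(t, H) = 4*((√21 + 1/73) + t) = 4*((1/73 + √21) + t) = 4*(1/73 + t + √21) = 4/73 + 4*t + 4*√21)
(28612 - 21415)*(r(-50) + K(27, k(-11))) = (28612 - 21415)*((-1 + √2*√(-50)) + (4/73 + 4*27 + 4*√21)) = 7197*((-1 + √2*(5*I*√2)) + (4/73 + 108 + 4*√21)) = 7197*((-1 + 10*I) + (7888/73 + 4*√21)) = 7197*(7815/73 + 4*√21 + 10*I) = 56244555/73 + 28788*√21 + 71970*I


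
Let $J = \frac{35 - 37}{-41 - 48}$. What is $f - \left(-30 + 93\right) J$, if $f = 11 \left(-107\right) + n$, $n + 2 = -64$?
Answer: $- \frac{110753}{89} \approx -1244.4$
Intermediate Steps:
$n = -66$ ($n = -2 - 64 = -66$)
$J = \frac{2}{89}$ ($J = - \frac{2}{-89} = \left(-2\right) \left(- \frac{1}{89}\right) = \frac{2}{89} \approx 0.022472$)
$f = -1243$ ($f = 11 \left(-107\right) - 66 = -1177 - 66 = -1243$)
$f - \left(-30 + 93\right) J = -1243 - \left(-30 + 93\right) \frac{2}{89} = -1243 - 63 \cdot \frac{2}{89} = -1243 - \frac{126}{89} = - \frac{110753}{89}$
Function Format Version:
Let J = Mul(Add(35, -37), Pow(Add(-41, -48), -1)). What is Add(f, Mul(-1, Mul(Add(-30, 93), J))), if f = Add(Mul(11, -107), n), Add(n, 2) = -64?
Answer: Rational(-110753, 89) ≈ -1244.4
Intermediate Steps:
n = -66 (n = Add(-2, -64) = -66)
J = Rational(2, 89) (J = Mul(-2, Pow(-89, -1)) = Mul(-2, Rational(-1, 89)) = Rational(2, 89) ≈ 0.022472)
f = -1243 (f = Add(Mul(11, -107), -66) = Add(-1177, -66) = -1243)
Add(f, Mul(-1, Mul(Add(-30, 93), J))) = Add(-1243, Mul(-1, Mul(Add(-30, 93), Rational(2, 89)))) = Add(-1243, Mul(-1, Mul(63, Rational(2, 89)))) = Add(-1243, Mul(-1, Rational(126, 89))) = Add(-1243, Rational(-126, 89)) = Rational(-110753, 89)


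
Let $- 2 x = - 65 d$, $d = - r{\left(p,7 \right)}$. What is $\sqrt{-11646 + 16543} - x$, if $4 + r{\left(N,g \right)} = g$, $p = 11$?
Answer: $\frac{195}{2} + \sqrt{4897} \approx 167.48$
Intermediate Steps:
$r{\left(N,g \right)} = -4 + g$
$d = -3$ ($d = - (-4 + 7) = \left(-1\right) 3 = -3$)
$x = - \frac{195}{2}$ ($x = - \frac{\left(-65\right) \left(-3\right)}{2} = \left(- \frac{1}{2}\right) 195 = - \frac{195}{2} \approx -97.5$)
$\sqrt{-11646 + 16543} - x = \sqrt{-11646 + 16543} - - \frac{195}{2} = \sqrt{4897} + \frac{195}{2} = \frac{195}{2} + \sqrt{4897}$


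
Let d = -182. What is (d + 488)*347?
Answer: 106182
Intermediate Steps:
(d + 488)*347 = (-182 + 488)*347 = 306*347 = 106182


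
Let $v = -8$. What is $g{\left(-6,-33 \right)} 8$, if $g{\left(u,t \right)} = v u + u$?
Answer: $336$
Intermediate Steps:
$g{\left(u,t \right)} = - 7 u$ ($g{\left(u,t \right)} = - 8 u + u = - 7 u$)
$g{\left(-6,-33 \right)} 8 = \left(-7\right) \left(-6\right) 8 = 42 \cdot 8 = 336$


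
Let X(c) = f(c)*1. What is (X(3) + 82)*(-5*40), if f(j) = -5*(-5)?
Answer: -21400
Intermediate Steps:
f(j) = 25
X(c) = 25 (X(c) = 25*1 = 25)
(X(3) + 82)*(-5*40) = (25 + 82)*(-5*40) = 107*(-200) = -21400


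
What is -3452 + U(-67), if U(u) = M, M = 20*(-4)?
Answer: -3532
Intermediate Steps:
M = -80
U(u) = -80
-3452 + U(-67) = -3452 - 80 = -3532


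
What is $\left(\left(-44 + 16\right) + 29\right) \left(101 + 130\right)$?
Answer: $231$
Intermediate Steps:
$\left(\left(-44 + 16\right) + 29\right) \left(101 + 130\right) = \left(-28 + 29\right) 231 = 1 \cdot 231 = 231$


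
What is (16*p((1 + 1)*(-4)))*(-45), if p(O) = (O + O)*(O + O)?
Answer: -184320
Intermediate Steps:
p(O) = 4*O² (p(O) = (2*O)*(2*O) = 4*O²)
(16*p((1 + 1)*(-4)))*(-45) = (16*(4*((1 + 1)*(-4))²))*(-45) = (16*(4*(2*(-4))²))*(-45) = (16*(4*(-8)²))*(-45) = (16*(4*64))*(-45) = (16*256)*(-45) = 4096*(-45) = -184320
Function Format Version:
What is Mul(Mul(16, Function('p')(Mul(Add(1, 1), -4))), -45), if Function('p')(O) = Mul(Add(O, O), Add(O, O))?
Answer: -184320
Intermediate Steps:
Function('p')(O) = Mul(4, Pow(O, 2)) (Function('p')(O) = Mul(Mul(2, O), Mul(2, O)) = Mul(4, Pow(O, 2)))
Mul(Mul(16, Function('p')(Mul(Add(1, 1), -4))), -45) = Mul(Mul(16, Mul(4, Pow(Mul(Add(1, 1), -4), 2))), -45) = Mul(Mul(16, Mul(4, Pow(Mul(2, -4), 2))), -45) = Mul(Mul(16, Mul(4, Pow(-8, 2))), -45) = Mul(Mul(16, Mul(4, 64)), -45) = Mul(Mul(16, 256), -45) = Mul(4096, -45) = -184320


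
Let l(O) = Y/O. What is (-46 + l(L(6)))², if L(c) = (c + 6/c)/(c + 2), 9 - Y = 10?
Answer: 108900/49 ≈ 2222.4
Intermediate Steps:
Y = -1 (Y = 9 - 1*10 = 9 - 10 = -1)
L(c) = (c + 6/c)/(2 + c)
l(O) = -1/O
(-46 + l(L(6)))² = (-46 - 1/((6 + 6²)/(6*(2 + 6))))² = (-46 - 1/((⅙)*(6 + 36)/8))² = (-46 - 1/((⅙)*(⅛)*42))² = (-46 - 1/7/8)² = (-46 - 1*8/7)² = (-46 - 8/7)² = (-330/7)² = 108900/49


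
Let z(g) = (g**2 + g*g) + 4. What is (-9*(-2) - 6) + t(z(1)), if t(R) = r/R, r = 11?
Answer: 83/6 ≈ 13.833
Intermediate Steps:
z(g) = 4 + 2*g**2 (z(g) = (g**2 + g**2) + 4 = 2*g**2 + 4 = 4 + 2*g**2)
t(R) = 11/R
(-9*(-2) - 6) + t(z(1)) = (-9*(-2) - 6) + 11/(4 + 2*1**2) = (18 - 6) + 11/(4 + 2*1) = 12 + 11/(4 + 2) = 12 + 11/6 = 83/6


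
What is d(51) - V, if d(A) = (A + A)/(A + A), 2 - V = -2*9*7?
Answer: -127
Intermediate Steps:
V = 128 (V = 2 - (-2*9)*7 = 2 - (-18)*7 = 2 - 1*(-126) = 2 + 126 = 128)
d(A) = 1 (d(A) = (2*A)/((2*A)) = (2*A)*(1/(2*A)) = 1)
d(51) - V = 1 - 1*128 = 1 - 128 = -127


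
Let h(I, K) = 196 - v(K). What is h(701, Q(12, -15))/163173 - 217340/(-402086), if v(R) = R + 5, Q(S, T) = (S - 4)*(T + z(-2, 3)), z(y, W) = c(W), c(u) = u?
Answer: 17789709251/32804789439 ≈ 0.54229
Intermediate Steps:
z(y, W) = W
Q(S, T) = (-4 + S)*(3 + T) (Q(S, T) = (S - 4)*(T + 3) = (-4 + S)*(3 + T))
v(R) = 5 + R
h(I, K) = 191 - K (h(I, K) = 196 - (5 + K) = 196 + (-5 - K) = 191 - K)
h(701, Q(12, -15))/163173 - 217340/(-402086) = (191 - (-12 - 4*(-15) + 3*12 + 12*(-15)))/163173 - 217340/(-402086) = (191 - (-12 + 60 + 36 - 180))*(1/163173) - 217340*(-1/402086) = (191 - 1*(-96))*(1/163173) + 108670/201043 = (191 + 96)*(1/163173) + 108670/201043 = 287*(1/163173) + 108670/201043 = 287/163173 + 108670/201043 = 17789709251/32804789439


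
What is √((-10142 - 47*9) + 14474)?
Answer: √3909 ≈ 62.522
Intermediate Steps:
√((-10142 - 47*9) + 14474) = √((-10142 - 1*423) + 14474) = √((-10142 - 423) + 14474) = √(-10565 + 14474) = √3909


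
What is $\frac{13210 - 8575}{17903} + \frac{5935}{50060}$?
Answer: $\frac{67656481}{179244836} \approx 0.37745$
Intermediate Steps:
$\frac{13210 - 8575}{17903} + \frac{5935}{50060} = 4635 \cdot \frac{1}{17903} + 5935 \cdot \frac{1}{50060} = \frac{4635}{17903} + \frac{1187}{10012} = \frac{67656481}{179244836}$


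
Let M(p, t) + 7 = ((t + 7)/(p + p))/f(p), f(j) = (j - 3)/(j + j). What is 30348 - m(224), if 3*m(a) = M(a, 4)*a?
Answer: 6821596/221 ≈ 30867.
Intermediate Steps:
f(j) = (-3 + j)/(2*j) (f(j) = (-3 + j)/((2*j)) = (-3 + j)*(1/(2*j)) = (-3 + j)/(2*j))
M(p, t) = -7 + (7 + t)/(-3 + p) (M(p, t) = -7 + ((t + 7)/(p + p))/(((-3 + p)/(2*p))) = -7 + ((7 + t)/((2*p)))*(2*p/(-3 + p)) = -7 + ((7 + t)*(1/(2*p)))*(2*p/(-3 + p)) = -7 + ((7 + t)/(2*p))*(2*p/(-3 + p)) = -7 + (7 + t)/(-3 + p))
m(a) = a*(32 - 7*a)/(3*(-3 + a)) (m(a) = (((28 + 4 - 7*a)/(-3 + a))*a)/3 = (((32 - 7*a)/(-3 + a))*a)/3 = (a*(32 - 7*a)/(-3 + a))/3 = a*(32 - 7*a)/(3*(-3 + a)))
30348 - m(224) = 30348 - 224*(32 - 7*224)/(3*(-3 + 224)) = 30348 - 224*(32 - 1568)/(3*221) = 30348 - 224*(-1536)/(3*221) = 30348 - 1*(-114688/221) = 30348 + 114688/221 = 6821596/221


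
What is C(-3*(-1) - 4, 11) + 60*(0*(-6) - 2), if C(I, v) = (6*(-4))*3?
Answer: -192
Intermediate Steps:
C(I, v) = -72 (C(I, v) = -24*3 = -72)
C(-3*(-1) - 4, 11) + 60*(0*(-6) - 2) = -72 + 60*(0*(-6) - 2) = -72 + 60*(0 - 2) = -72 + 60*(-2) = -72 - 120 = -192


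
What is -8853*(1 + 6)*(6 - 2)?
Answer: -247884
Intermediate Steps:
-8853*(1 + 6)*(6 - 2) = -61971*4 = -8853*28 = -247884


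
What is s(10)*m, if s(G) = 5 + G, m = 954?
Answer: 14310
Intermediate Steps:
s(10)*m = (5 + 10)*954 = 15*954 = 14310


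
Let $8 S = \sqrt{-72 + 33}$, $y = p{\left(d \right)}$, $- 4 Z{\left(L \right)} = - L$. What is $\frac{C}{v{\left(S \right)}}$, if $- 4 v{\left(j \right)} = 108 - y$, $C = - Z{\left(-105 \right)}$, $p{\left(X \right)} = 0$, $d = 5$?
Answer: $- \frac{35}{36} \approx -0.97222$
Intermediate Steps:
$Z{\left(L \right)} = \frac{L}{4}$ ($Z{\left(L \right)} = - \frac{\left(-1\right) L}{4} = \frac{L}{4}$)
$C = \frac{105}{4}$ ($C = - \frac{-105}{4} = \left(-1\right) \left(- \frac{105}{4}\right) = \frac{105}{4} \approx 26.25$)
$y = 0$
$S = \frac{i \sqrt{39}}{8}$ ($S = \frac{\sqrt{-72 + 33}}{8} = \frac{\sqrt{-39}}{8} = \frac{i \sqrt{39}}{8} \approx 0.78062 i$)
$v{\left(j \right)} = -27$ ($v{\left(j \right)} = - \frac{108 - 0}{4} = - \frac{108 + 0}{4} = \left(- \frac{1}{4}\right) 108 = -27$)
$\frac{C}{v{\left(S \right)}} = \frac{105}{4 \left(-27\right)} = \frac{105}{4} \left(- \frac{1}{27}\right) = - \frac{35}{36}$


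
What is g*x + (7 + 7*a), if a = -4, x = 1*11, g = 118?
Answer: 1277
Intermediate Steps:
x = 11
g*x + (7 + 7*a) = 118*11 + (7 + 7*(-4)) = 1298 + (7 - 28) = 1298 - 21 = 1277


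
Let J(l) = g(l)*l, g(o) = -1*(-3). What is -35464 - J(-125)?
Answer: -35089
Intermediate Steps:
g(o) = 3
J(l) = 3*l
-35464 - J(-125) = -35464 - 3*(-125) = -35464 - 1*(-375) = -35464 + 375 = -35089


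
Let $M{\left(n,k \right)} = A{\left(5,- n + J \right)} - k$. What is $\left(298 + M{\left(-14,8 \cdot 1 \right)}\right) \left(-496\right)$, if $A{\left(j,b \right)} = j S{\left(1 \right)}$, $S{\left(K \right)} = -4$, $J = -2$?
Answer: $-133920$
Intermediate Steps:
$A{\left(j,b \right)} = - 4 j$ ($A{\left(j,b \right)} = j \left(-4\right) = - 4 j$)
$M{\left(n,k \right)} = -20 - k$ ($M{\left(n,k \right)} = \left(-4\right) 5 - k = -20 - k$)
$\left(298 + M{\left(-14,8 \cdot 1 \right)}\right) \left(-496\right) = \left(298 - \left(20 + 8 \cdot 1\right)\right) \left(-496\right) = \left(298 - 28\right) \left(-496\right) = 270 \left(-496\right) = -133920$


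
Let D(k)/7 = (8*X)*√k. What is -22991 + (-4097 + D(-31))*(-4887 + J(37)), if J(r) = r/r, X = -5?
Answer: 19994951 + 1368080*I*√31 ≈ 1.9995e+7 + 7.6171e+6*I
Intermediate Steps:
D(k) = -280*√k (D(k) = 7*((8*(-5))*√k) = 7*(-40*√k) = -280*√k)
J(r) = 1
-22991 + (-4097 + D(-31))*(-4887 + J(37)) = -22991 + (-4097 - 280*I*√31)*(-4887 + 1) = -22991 + (-4097 - 280*I*√31)*(-4886) = -22991 + (20017942 + 1368080*I*√31) = 19994951 + 1368080*I*√31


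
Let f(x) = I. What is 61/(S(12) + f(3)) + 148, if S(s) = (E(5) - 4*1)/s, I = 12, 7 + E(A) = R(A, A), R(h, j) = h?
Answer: 3526/23 ≈ 153.30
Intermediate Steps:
E(A) = -7 + A
f(x) = 12
S(s) = -6/s (S(s) = ((-7 + 5) - 4*1)/s = (-2 - 4)/s = -6/s)
61/(S(12) + f(3)) + 148 = 61/(-6/12 + 12) + 148 = 61/(-6*1/12 + 12) + 148 = 61/(-½ + 12) + 148 = 61/(23/2) + 148 = (2/23)*61 + 148 = 122/23 + 148 = 3526/23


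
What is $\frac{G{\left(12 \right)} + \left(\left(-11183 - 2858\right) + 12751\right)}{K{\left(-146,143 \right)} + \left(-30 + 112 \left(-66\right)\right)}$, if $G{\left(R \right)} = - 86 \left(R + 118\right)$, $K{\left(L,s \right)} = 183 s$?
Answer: $- \frac{12470}{18747} \approx -0.66517$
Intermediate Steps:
$G{\left(R \right)} = -10148 - 86 R$ ($G{\left(R \right)} = - 86 \left(118 + R\right) = -10148 - 86 R$)
$\frac{G{\left(12 \right)} + \left(\left(-11183 - 2858\right) + 12751\right)}{K{\left(-146,143 \right)} + \left(-30 + 112 \left(-66\right)\right)} = \frac{\left(-10148 - 1032\right) + \left(\left(-11183 - 2858\right) + 12751\right)}{183 \cdot 143 + \left(-30 + 112 \left(-66\right)\right)} = \frac{\left(-10148 - 1032\right) + \left(-14041 + 12751\right)}{26169 - 7422} = \frac{-11180 - 1290}{26169 - 7422} = - \frac{12470}{18747}$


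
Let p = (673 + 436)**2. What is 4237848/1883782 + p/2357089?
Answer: 6152906297207/2220120915299 ≈ 2.7714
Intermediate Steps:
p = 1229881 (p = 1109**2 = 1229881)
4237848/1883782 + p/2357089 = 4237848/1883782 + 1229881/2357089 = 4237848*(1/1883782) + 1229881*(1/2357089) = 2118924/941891 + 1229881/2357089 = 6152906297207/2220120915299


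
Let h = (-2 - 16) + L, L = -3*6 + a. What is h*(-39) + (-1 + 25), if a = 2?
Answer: 1350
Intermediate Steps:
L = -16 (L = -3*6 + 2 = -18 + 2 = -16)
h = -34 (h = (-2 - 16) - 16 = -18 - 16 = -34)
h*(-39) + (-1 + 25) = -34*(-39) + (-1 + 25) = 1326 + 24 = 1350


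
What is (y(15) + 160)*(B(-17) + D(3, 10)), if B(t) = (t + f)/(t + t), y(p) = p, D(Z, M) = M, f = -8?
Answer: 63875/34 ≈ 1878.7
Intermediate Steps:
B(t) = (-8 + t)/(2*t) (B(t) = (t - 8)/(t + t) = (-8 + t)/((2*t)) = (-8 + t)*(1/(2*t)) = (-8 + t)/(2*t))
(y(15) + 160)*(B(-17) + D(3, 10)) = (15 + 160)*((½)*(-8 - 17)/(-17) + 10) = 175*((½)*(-1/17)*(-25) + 10) = 175*(25/34 + 10) = 175*(365/34) = 63875/34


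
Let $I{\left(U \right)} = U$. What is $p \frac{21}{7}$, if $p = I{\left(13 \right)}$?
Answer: $39$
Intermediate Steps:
$p = 13$
$p \frac{21}{7} = 13 \cdot \frac{21}{7} = 13 \cdot 21 \cdot \frac{1}{7} = 13 \cdot 3 = 39$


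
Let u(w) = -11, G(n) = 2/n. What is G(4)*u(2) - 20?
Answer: -51/2 ≈ -25.500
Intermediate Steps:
G(4)*u(2) - 20 = (2/4)*(-11) - 20 = (2*(¼))*(-11) - 20 = (½)*(-11) - 20 = -11/2 - 20 = -51/2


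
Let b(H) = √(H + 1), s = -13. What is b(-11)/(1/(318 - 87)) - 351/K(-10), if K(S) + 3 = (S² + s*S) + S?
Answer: -351/217 + 231*I*√10 ≈ -1.6175 + 730.49*I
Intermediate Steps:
K(S) = -3 + S² - 12*S (K(S) = -3 + ((S² - 13*S) + S) = -3 + (S² - 12*S) = -3 + S² - 12*S)
b(H) = √(1 + H)
b(-11)/(1/(318 - 87)) - 351/K(-10) = √(1 - 11)/(1/(318 - 87)) - 351/(-3 + (-10)² - 12*(-10)) = √(-10)/(1/231) - 351/(-3 + 100 + 120) = (I*√10)/(1/231) - 351/217 = (I*√10)*231 - 351*1/217 = 231*I*√10 - 351/217 = -351/217 + 231*I*√10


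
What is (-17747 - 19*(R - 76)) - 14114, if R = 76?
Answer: -31861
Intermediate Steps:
(-17747 - 19*(R - 76)) - 14114 = (-17747 - 19*(76 - 76)) - 14114 = (-17747 - 19*0) - 14114 = (-17747 + 0) - 14114 = -17747 - 14114 = -31861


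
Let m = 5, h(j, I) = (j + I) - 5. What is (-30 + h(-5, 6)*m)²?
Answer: 2500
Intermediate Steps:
h(j, I) = -5 + I + j (h(j, I) = (I + j) - 5 = -5 + I + j)
(-30 + h(-5, 6)*m)² = (-30 + (-5 + 6 - 5)*5)² = (-30 - 4*5)² = (-30 - 20)² = (-50)² = 2500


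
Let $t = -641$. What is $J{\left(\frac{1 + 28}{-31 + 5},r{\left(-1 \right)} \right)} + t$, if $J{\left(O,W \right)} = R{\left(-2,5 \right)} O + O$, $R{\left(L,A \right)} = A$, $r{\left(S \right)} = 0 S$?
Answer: $- \frac{8420}{13} \approx -647.69$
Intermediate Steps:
$r{\left(S \right)} = 0$
$J{\left(O,W \right)} = 6 O$ ($J{\left(O,W \right)} = 5 O + O = 6 O$)
$J{\left(\frac{1 + 28}{-31 + 5},r{\left(-1 \right)} \right)} + t = 6 \frac{1 + 28}{-31 + 5} - 641 = 6 \frac{29}{-26} - 641 = 6 \cdot 29 \left(- \frac{1}{26}\right) - 641 = 6 \left(- \frac{29}{26}\right) - 641 = - \frac{87}{13} - 641 = - \frac{8420}{13}$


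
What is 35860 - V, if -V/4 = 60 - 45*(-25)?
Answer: 40600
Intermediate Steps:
V = -4740 (V = -4*(60 - 45*(-25)) = -4*(60 + 1125) = -4*1185 = -4740)
35860 - V = 35860 - 1*(-4740) = 35860 + 4740 = 40600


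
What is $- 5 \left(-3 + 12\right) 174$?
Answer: $-7830$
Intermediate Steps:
$- 5 \left(-3 + 12\right) 174 = \left(-5\right) 9 \cdot 174 = \left(-45\right) 174 = -7830$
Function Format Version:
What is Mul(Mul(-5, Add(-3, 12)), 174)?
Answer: -7830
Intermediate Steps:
Mul(Mul(-5, Add(-3, 12)), 174) = Mul(Mul(-5, 9), 174) = Mul(-45, 174) = -7830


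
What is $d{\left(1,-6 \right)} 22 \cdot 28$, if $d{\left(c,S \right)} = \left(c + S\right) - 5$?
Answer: $-6160$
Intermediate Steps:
$d{\left(c,S \right)} = -5 + S + c$ ($d{\left(c,S \right)} = \left(S + c\right) - 5 = -5 + S + c$)
$d{\left(1,-6 \right)} 22 \cdot 28 = \left(-5 - 6 + 1\right) 22 \cdot 28 = \left(-10\right) 22 \cdot 28 = \left(-220\right) 28 = -6160$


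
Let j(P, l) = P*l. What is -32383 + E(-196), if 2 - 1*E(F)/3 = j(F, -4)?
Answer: -34729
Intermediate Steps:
E(F) = 6 + 12*F (E(F) = 6 - 3*F*(-4) = 6 - (-12)*F = 6 + 12*F)
-32383 + E(-196) = -32383 + (6 + 12*(-196)) = -32383 + (6 - 2352) = -32383 - 2346 = -34729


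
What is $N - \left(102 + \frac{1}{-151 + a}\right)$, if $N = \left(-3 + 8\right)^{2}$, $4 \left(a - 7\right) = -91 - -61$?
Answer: $- \frac{23329}{303} \approx -76.993$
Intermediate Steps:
$a = - \frac{1}{2}$ ($a = 7 + \frac{-91 - -61}{4} = 7 + \frac{-91 + 61}{4} = 7 + \frac{1}{4} \left(-30\right) = 7 - \frac{15}{2} = - \frac{1}{2} \approx -0.5$)
$N = 25$ ($N = 5^{2} = 25$)
$N - \left(102 + \frac{1}{-151 + a}\right) = 25 - \left(102 + \frac{1}{-151 - \frac{1}{2}}\right) = 25 - \frac{30904}{303} = - \frac{23329}{303}$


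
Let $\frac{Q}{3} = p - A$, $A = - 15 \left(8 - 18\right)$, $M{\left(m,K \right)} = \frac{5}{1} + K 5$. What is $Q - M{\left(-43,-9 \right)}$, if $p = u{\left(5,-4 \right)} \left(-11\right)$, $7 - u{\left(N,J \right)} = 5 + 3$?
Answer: $-377$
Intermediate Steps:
$u{\left(N,J \right)} = -1$ ($u{\left(N,J \right)} = 7 - \left(5 + 3\right) = 7 - 8 = -1$)
$M{\left(m,K \right)} = 5 + 5 K$ ($M{\left(m,K \right)} = 5 \cdot 1 + 5 K = 5 + 5 K$)
$A = 150$ ($A = \left(-15\right) \left(-10\right) = 150$)
$p = 11$ ($p = \left(-1\right) \left(-11\right) = 11$)
$Q = -417$ ($Q = 3 \left(11 - 150\right) = 3 \left(-139\right) = -417$)
$Q - M{\left(-43,-9 \right)} = -417 - \left(5 + 5 \left(-9\right)\right) = -417 - \left(5 - 45\right) = -417 - -40 = -417 + 40 = -377$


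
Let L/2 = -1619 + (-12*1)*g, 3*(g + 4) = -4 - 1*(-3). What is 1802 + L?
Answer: -1332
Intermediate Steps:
g = -13/3 (g = -4 + (-4 - 1*(-3))/3 = -4 + (-4 + 3)/3 = -4 + (⅓)*(-1) = -4 - ⅓ = -13/3 ≈ -4.3333)
L = -3134 (L = 2*(-1619 - 12*1*(-13/3)) = 2*(-1619 - 12*(-13/3)) = 2*(-1619 + 52) = 2*(-1567) = -3134)
1802 + L = 1802 - 3134 = -1332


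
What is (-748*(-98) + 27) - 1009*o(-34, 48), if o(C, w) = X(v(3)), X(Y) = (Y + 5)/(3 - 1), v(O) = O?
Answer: 69295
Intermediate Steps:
X(Y) = 5/2 + Y/2 (X(Y) = (5 + Y)/2 = (5 + Y)*(½) = 5/2 + Y/2)
o(C, w) = 4 (o(C, w) = 5/2 + (½)*3 = 5/2 + 3/2 = 4)
(-748*(-98) + 27) - 1009*o(-34, 48) = (-748*(-98) + 27) - 1009*4 = (73304 + 27) - 4036 = 73331 - 4036 = 69295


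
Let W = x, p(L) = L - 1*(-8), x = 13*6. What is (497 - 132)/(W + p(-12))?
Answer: 365/74 ≈ 4.9324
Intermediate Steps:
x = 78
p(L) = 8 + L (p(L) = L + 8 = 8 + L)
W = 78
(497 - 132)/(W + p(-12)) = (497 - 132)/(78 + (8 - 12)) = 365/(78 - 4) = 365/74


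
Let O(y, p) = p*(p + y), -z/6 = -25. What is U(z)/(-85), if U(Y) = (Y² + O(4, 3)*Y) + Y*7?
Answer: -5340/17 ≈ -314.12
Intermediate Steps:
z = 150 (z = -6*(-25) = 150)
U(Y) = Y² + 28*Y (U(Y) = (Y² + (3*(3 + 4))*Y) + Y*7 = (Y² + (3*7)*Y) + 7*Y = (Y² + 21*Y) + 7*Y = Y² + 28*Y)
U(z)/(-85) = (150*(28 + 150))/(-85) = (150*178)*(-1/85) = 26700*(-1/85) = -5340/17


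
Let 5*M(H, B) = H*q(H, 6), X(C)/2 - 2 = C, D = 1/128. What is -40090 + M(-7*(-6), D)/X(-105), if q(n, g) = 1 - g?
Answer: -4129249/103 ≈ -40090.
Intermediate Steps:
D = 1/128 ≈ 0.0078125
X(C) = 4 + 2*C
M(H, B) = -H (M(H, B) = (H*(1 - 1*6))/5 = (H*(1 - 6))/5 = (H*(-5))/5 = (-5*H)/5 = -H)
-40090 + M(-7*(-6), D)/X(-105) = -40090 + (-(-7)*(-6))/(4 + 2*(-105)) = -40090 + (-1*42)/(4 - 210) = -40090 - 42/(-206) = -40090 - 42*(-1/206) = -40090 + 21/103 = -4129249/103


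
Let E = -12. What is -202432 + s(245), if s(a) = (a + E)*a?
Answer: -145347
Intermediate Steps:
s(a) = a*(-12 + a) (s(a) = (a - 12)*a = (-12 + a)*a = a*(-12 + a))
-202432 + s(245) = -202432 + 245*(-12 + 245) = -202432 + 245*233 = -202432 + 57085 = -145347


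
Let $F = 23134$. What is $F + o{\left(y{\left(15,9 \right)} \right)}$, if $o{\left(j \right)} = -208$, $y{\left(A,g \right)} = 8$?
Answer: $22926$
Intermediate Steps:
$F + o{\left(y{\left(15,9 \right)} \right)} = 23134 - 208 = 22926$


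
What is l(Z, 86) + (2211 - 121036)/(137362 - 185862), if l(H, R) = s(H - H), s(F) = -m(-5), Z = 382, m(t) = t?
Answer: 149/20 ≈ 7.4500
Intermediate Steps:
s(F) = 5 (s(F) = -1*(-5) = 5)
l(H, R) = 5
l(Z, 86) + (2211 - 121036)/(137362 - 185862) = 5 + (2211 - 121036)/(137362 - 185862) = 5 - 118825/(-48500) = 5 - 118825*(-1/48500) = 5 + 49/20 = 149/20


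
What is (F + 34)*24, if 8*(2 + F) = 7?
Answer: 789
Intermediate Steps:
F = -9/8 (F = -2 + (⅛)*7 = -2 + 7/8 = -9/8 ≈ -1.1250)
(F + 34)*24 = (-9/8 + 34)*24 = (263/8)*24 = 789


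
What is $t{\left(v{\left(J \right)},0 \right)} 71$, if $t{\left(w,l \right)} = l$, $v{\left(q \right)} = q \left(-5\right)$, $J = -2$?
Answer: $0$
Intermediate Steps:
$v{\left(q \right)} = - 5 q$
$t{\left(v{\left(J \right)},0 \right)} 71 = 0 \cdot 71 = 0$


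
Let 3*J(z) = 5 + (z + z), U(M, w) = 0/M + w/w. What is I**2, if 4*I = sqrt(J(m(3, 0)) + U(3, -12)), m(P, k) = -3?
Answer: 1/24 ≈ 0.041667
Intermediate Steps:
U(M, w) = 1 (U(M, w) = 0 + 1 = 1)
J(z) = 5/3 + 2*z/3 (J(z) = (5 + (z + z))/3 = (5 + 2*z)/3 = 5/3 + 2*z/3)
I = sqrt(6)/12 (I = sqrt((5/3 + (2/3)*(-3)) + 1)/4 = sqrt((5/3 - 2) + 1)/4 = sqrt(-1/3 + 1)/4 = sqrt(2/3)/4 = (sqrt(6)/3)/4 = sqrt(6)/12 ≈ 0.20412)
I**2 = (sqrt(6)/12)**2 = 1/24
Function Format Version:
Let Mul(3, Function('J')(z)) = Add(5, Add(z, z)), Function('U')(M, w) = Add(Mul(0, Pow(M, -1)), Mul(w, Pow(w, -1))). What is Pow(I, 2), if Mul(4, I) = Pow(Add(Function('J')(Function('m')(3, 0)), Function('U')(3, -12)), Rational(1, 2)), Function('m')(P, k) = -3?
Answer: Rational(1, 24) ≈ 0.041667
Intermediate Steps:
Function('U')(M, w) = 1 (Function('U')(M, w) = Add(0, 1) = 1)
Function('J')(z) = Add(Rational(5, 3), Mul(Rational(2, 3), z)) (Function('J')(z) = Mul(Rational(1, 3), Add(5, Add(z, z))) = Mul(Rational(1, 3), Add(5, Mul(2, z))) = Add(Rational(5, 3), Mul(Rational(2, 3), z)))
I = Mul(Rational(1, 12), Pow(6, Rational(1, 2))) (I = Mul(Rational(1, 4), Pow(Add(Add(Rational(5, 3), Mul(Rational(2, 3), -3)), 1), Rational(1, 2))) = Mul(Rational(1, 4), Pow(Add(Add(Rational(5, 3), -2), 1), Rational(1, 2))) = Mul(Rational(1, 4), Pow(Add(Rational(-1, 3), 1), Rational(1, 2))) = Mul(Rational(1, 4), Pow(Rational(2, 3), Rational(1, 2))) = Mul(Rational(1, 4), Mul(Rational(1, 3), Pow(6, Rational(1, 2)))) = Mul(Rational(1, 12), Pow(6, Rational(1, 2))) ≈ 0.20412)
Pow(I, 2) = Pow(Mul(Rational(1, 12), Pow(6, Rational(1, 2))), 2) = Rational(1, 24)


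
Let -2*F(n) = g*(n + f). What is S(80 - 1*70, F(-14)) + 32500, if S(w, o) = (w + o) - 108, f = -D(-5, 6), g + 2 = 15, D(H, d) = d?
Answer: 32532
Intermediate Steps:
g = 13 (g = -2 + 15 = 13)
f = -6 (f = -1*6 = -6)
F(n) = 39 - 13*n/2 (F(n) = -13*(n - 6)/2 = -13*(-6 + n)/2 = -(-78 + 13*n)/2 = 39 - 13*n/2)
S(w, o) = -108 + o + w (S(w, o) = (o + w) - 108 = -108 + o + w)
S(80 - 1*70, F(-14)) + 32500 = (-108 + (39 - 13/2*(-14)) + (80 - 1*70)) + 32500 = (-108 + (39 + 91) + (80 - 70)) + 32500 = (-108 + 130 + 10) + 32500 = 32 + 32500 = 32532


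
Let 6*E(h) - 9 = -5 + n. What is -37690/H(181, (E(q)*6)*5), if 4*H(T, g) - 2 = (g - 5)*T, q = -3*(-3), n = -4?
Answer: 150760/903 ≈ 166.95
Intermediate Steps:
q = 9
E(h) = 0 (E(h) = 3/2 + (-5 - 4)/6 = 3/2 + (⅙)*(-9) = 3/2 - 3/2 = 0)
H(T, g) = ½ + T*(-5 + g)/4 (H(T, g) = ½ + ((g - 5)*T)/4 = ½ + ((-5 + g)*T)/4 = ½ + (T*(-5 + g))/4 = ½ + T*(-5 + g)/4)
-37690/H(181, (E(q)*6)*5) = -37690/(½ - 5/4*181 + (¼)*181*((0*6)*5)) = -37690/(½ - 905/4 + (¼)*181*(0*5)) = -37690/(½ - 905/4 + (¼)*181*0) = -37690/(½ - 905/4 + 0) = -37690/(-903/4) = -37690*(-4/903) = 150760/903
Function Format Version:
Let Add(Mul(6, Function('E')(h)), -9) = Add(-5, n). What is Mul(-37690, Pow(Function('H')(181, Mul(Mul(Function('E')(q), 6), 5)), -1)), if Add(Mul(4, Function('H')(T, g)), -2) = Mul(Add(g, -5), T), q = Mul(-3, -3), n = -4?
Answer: Rational(150760, 903) ≈ 166.95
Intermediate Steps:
q = 9
Function('E')(h) = 0 (Function('E')(h) = Add(Rational(3, 2), Mul(Rational(1, 6), Add(-5, -4))) = Add(Rational(3, 2), Mul(Rational(1, 6), -9)) = Add(Rational(3, 2), Rational(-3, 2)) = 0)
Function('H')(T, g) = Add(Rational(1, 2), Mul(Rational(1, 4), T, Add(-5, g))) (Function('H')(T, g) = Add(Rational(1, 2), Mul(Rational(1, 4), Mul(Add(g, -5), T))) = Add(Rational(1, 2), Mul(Rational(1, 4), Mul(Add(-5, g), T))) = Add(Rational(1, 2), Mul(Rational(1, 4), Mul(T, Add(-5, g)))) = Add(Rational(1, 2), Mul(Rational(1, 4), T, Add(-5, g))))
Mul(-37690, Pow(Function('H')(181, Mul(Mul(Function('E')(q), 6), 5)), -1)) = Mul(-37690, Pow(Add(Rational(1, 2), Mul(Rational(-5, 4), 181), Mul(Rational(1, 4), 181, Mul(Mul(0, 6), 5))), -1)) = Mul(-37690, Pow(Add(Rational(1, 2), Rational(-905, 4), Mul(Rational(1, 4), 181, Mul(0, 5))), -1)) = Mul(-37690, Pow(Add(Rational(1, 2), Rational(-905, 4), Mul(Rational(1, 4), 181, 0)), -1)) = Mul(-37690, Pow(Add(Rational(1, 2), Rational(-905, 4), 0), -1)) = Mul(-37690, Pow(Rational(-903, 4), -1)) = Mul(-37690, Rational(-4, 903)) = Rational(150760, 903)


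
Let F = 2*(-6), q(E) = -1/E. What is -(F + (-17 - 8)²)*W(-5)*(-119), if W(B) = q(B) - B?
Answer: 1896622/5 ≈ 3.7932e+5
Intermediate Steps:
W(B) = -B - 1/B (W(B) = -1/B - B = -B - 1/B)
F = -12
-(F + (-17 - 8)²)*W(-5)*(-119) = -(-12 + (-17 - 8)²)*(-1*(-5) - 1/(-5))*(-119) = -(-12 + (-25)²)*(5 - 1*(-⅕))*(-119) = -(-12 + 625)*(5 + ⅕)*(-119) = -613*(26/5)*(-119) = -613*(-3094)/5 = -1*(-1896622/5) = 1896622/5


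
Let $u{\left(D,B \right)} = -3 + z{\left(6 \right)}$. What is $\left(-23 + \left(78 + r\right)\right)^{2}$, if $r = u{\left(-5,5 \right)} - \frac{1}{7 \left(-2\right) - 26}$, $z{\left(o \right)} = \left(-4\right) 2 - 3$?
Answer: $\frac{2692881}{1600} \approx 1683.1$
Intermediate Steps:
$z{\left(o \right)} = -11$ ($z{\left(o \right)} = -8 - 3 = -11$)
$u{\left(D,B \right)} = -14$ ($u{\left(D,B \right)} = -3 - 11 = -14$)
$r = - \frac{559}{40}$ ($r = -14 - \frac{1}{7 \left(-2\right) - 26} = -14 - \frac{1}{-14 - 26} = -14 - \frac{1}{-40} = -14 - - \frac{1}{40} = -14 + \frac{1}{40} = - \frac{559}{40} \approx -13.975$)
$\left(-23 + \left(78 + r\right)\right)^{2} = \left(-23 + \left(78 - \frac{559}{40}\right)\right)^{2} = \left(-23 + \frac{2561}{40}\right)^{2} = \left(\frac{1641}{40}\right)^{2} = \frac{2692881}{1600}$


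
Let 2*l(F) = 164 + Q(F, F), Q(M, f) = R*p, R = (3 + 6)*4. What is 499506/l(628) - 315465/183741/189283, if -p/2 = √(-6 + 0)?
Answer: 4093483108001162/1449126987625 + 4495554*I*√6/3625 ≈ 2824.8 + 3037.7*I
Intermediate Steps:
p = -2*I*√6 (p = -2*√(-6 + 0) = -2*I*√6 ≈ -4.899*I)
R = 36 (R = 9*4 = 36)
Q(M, f) = -72*I*√6 (Q(M, f) = 36*(-2*I*√6) = -72*I*√6)
l(F) = 82 - 36*I*√6 (l(F) = (164 - 72*I*√6)/2 = 82 - 36*I*√6)
499506/l(628) - 315465/183741/189283 = 499506/(82 - 36*I*√6) - 315465/183741/189283 = 499506/(82 - 36*I*√6) - 315465*1/183741*(1/189283) = 499506/(82 - 36*I*√6) - 105155/61247*1/189283 = 499506/(82 - 36*I*√6) - 105155/11593015901 = -105155/11593015901 + 499506/(82 - 36*I*√6)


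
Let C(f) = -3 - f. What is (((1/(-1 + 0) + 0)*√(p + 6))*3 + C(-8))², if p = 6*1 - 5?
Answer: 88 - 30*√7 ≈ 8.6275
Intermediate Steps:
p = 1 (p = 6 - 5 = 1)
(((1/(-1 + 0) + 0)*√(p + 6))*3 + C(-8))² = (((1/(-1 + 0) + 0)*√(1 + 6))*3 + (-3 - 1*(-8)))² = (((1/(-1) + 0)*√7)*3 + (-3 + 8))² = (((-1 + 0)*√7)*3 + 5)² = (-√7*3 + 5)² = (-3*√7 + 5)² = (5 - 3*√7)²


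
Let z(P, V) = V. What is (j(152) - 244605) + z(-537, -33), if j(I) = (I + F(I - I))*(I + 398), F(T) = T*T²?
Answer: -161038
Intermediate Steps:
F(T) = T³
j(I) = I*(398 + I) (j(I) = (I + (I - I)³)*(I + 398) = (I + 0³)*(398 + I) = (I + 0)*(398 + I) = I*(398 + I))
(j(152) - 244605) + z(-537, -33) = (152*(398 + 152) - 244605) - 33 = (152*550 - 244605) - 33 = (83600 - 244605) - 33 = -161005 - 33 = -161038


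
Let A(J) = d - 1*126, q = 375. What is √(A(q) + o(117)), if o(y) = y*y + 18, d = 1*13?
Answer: √13594 ≈ 116.59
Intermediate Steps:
d = 13
A(J) = -113 (A(J) = 13 - 1*126 = 13 - 126 = -113)
o(y) = 18 + y² (o(y) = y² + 18 = 18 + y²)
√(A(q) + o(117)) = √(-113 + (18 + 117²)) = √(-113 + (18 + 13689)) = √(-113 + 13707) = √13594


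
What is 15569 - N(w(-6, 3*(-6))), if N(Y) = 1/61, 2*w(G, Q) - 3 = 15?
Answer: 949708/61 ≈ 15569.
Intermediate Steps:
w(G, Q) = 9 (w(G, Q) = 3/2 + (½)*15 = 3/2 + 15/2 = 9)
N(Y) = 1/61
15569 - N(w(-6, 3*(-6))) = 15569 - 1*1/61 = 15569 - 1/61 = 949708/61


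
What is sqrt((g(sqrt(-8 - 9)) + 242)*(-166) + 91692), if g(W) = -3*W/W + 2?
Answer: sqrt(51686) ≈ 227.35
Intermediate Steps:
g(W) = -1 (g(W) = -3*1 + 2 = -3 + 2 = -1)
sqrt((g(sqrt(-8 - 9)) + 242)*(-166) + 91692) = sqrt((-1 + 242)*(-166) + 91692) = sqrt(241*(-166) + 91692) = sqrt(-40006 + 91692) = sqrt(51686)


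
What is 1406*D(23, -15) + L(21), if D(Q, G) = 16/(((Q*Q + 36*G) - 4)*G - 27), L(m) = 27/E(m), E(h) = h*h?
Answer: 551449/4851 ≈ 113.68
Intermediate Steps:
E(h) = h**2
L(m) = 27/m**2 (L(m) = 27/(m**2) = 27/m**2)
D(Q, G) = 16/(-27 + G*(-4 + Q**2 + 36*G)) (D(Q, G) = 16/(((Q**2 + 36*G) - 4)*G - 27) = 16/((-4 + Q**2 + 36*G)*G - 27) = 16/(G*(-4 + Q**2 + 36*G) - 27) = 16/(-27 + G*(-4 + Q**2 + 36*G)))
1406*D(23, -15) + L(21) = 1406*(16/(-27 - 4*(-15) + 36*(-15)**2 - 15*23**2)) + 27/21**2 = 1406*(16/(-27 + 60 + 36*225 - 15*529)) + 27*(1/441) = 1406*(16/(-27 + 60 + 8100 - 7935)) + 3/49 = 1406*(16/198) + 3/49 = 1406*(16*(1/198)) + 3/49 = 1406*(8/99) + 3/49 = 11248/99 + 3/49 = 551449/4851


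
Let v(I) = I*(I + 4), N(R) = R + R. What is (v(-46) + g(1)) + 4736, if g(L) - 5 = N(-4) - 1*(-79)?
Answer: 6744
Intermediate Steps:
N(R) = 2*R
v(I) = I*(4 + I)
g(L) = 76 (g(L) = 5 + (2*(-4) - 1*(-79)) = 5 + (-8 + 79) = 5 + 71 = 76)
(v(-46) + g(1)) + 4736 = (-46*(4 - 46) + 76) + 4736 = (-46*(-42) + 76) + 4736 = (1932 + 76) + 4736 = 2008 + 4736 = 6744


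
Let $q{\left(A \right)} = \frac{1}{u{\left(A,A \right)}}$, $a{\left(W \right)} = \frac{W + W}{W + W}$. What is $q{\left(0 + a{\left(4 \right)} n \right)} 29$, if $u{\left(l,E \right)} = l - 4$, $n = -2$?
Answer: $- \frac{29}{6} \approx -4.8333$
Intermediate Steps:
$a{\left(W \right)} = 1$ ($a{\left(W \right)} = \frac{2 W}{2 W} = 2 W \frac{1}{2 W} = 1$)
$u{\left(l,E \right)} = -4 + l$ ($u{\left(l,E \right)} = l - 4 = -4 + l$)
$q{\left(A \right)} = \frac{1}{-4 + A}$
$q{\left(0 + a{\left(4 \right)} n \right)} 29 = \frac{1}{-4 + \left(0 + 1 \left(-2\right)\right)} 29 = \frac{1}{-4 + \left(0 - 2\right)} 29 = \frac{1}{-4 - 2} \cdot 29 = \frac{1}{-6} \cdot 29 = \left(- \frac{1}{6}\right) 29 = - \frac{29}{6}$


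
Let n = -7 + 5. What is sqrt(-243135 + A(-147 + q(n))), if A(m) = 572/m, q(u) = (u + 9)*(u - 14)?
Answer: I*sqrt(16309887083)/259 ≈ 493.09*I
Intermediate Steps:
n = -2
q(u) = (-14 + u)*(9 + u) (q(u) = (9 + u)*(-14 + u) = (-14 + u)*(9 + u))
sqrt(-243135 + A(-147 + q(n))) = sqrt(-243135 + 572/(-147 + (-126 + (-2)**2 - 5*(-2)))) = sqrt(-243135 + 572/(-147 + (-126 + 4 + 10))) = sqrt(-243135 + 572/(-147 - 112)) = sqrt(-243135 + 572/(-259)) = sqrt(-243135 + 572*(-1/259)) = sqrt(-243135 - 572/259) = sqrt(-62972537/259) = I*sqrt(16309887083)/259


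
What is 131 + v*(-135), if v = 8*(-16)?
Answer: 17411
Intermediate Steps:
v = -128
131 + v*(-135) = 131 - 128*(-135) = 131 + 17280 = 17411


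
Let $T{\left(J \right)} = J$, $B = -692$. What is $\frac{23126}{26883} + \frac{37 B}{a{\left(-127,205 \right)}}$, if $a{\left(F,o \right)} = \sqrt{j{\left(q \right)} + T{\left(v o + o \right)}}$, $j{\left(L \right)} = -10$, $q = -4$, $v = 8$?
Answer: $\frac{23126}{26883} - \frac{25604 \sqrt{1835}}{1835} \approx -596.85$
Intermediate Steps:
$a{\left(F,o \right)} = \sqrt{-10 + 9 o}$ ($a{\left(F,o \right)} = \sqrt{-10 + \left(8 o + o\right)} = \sqrt{-10 + 9 o}$)
$\frac{23126}{26883} + \frac{37 B}{a{\left(-127,205 \right)}} = \frac{23126}{26883} + \frac{37 \left(-692\right)}{\sqrt{-10 + 9 \cdot 205}} = 23126 \cdot \frac{1}{26883} - \frac{25604}{\sqrt{-10 + 1845}} = \frac{23126}{26883} - \frac{25604}{\sqrt{1835}} = \frac{23126}{26883} - 25604 \frac{\sqrt{1835}}{1835} = \frac{23126}{26883} - \frac{25604 \sqrt{1835}}{1835}$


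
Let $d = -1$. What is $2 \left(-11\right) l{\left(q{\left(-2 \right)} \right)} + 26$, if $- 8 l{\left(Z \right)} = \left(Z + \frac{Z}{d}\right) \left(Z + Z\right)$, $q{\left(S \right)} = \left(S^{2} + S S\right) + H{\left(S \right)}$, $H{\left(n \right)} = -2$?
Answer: $26$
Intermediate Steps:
$q{\left(S \right)} = -2 + 2 S^{2}$ ($q{\left(S \right)} = \left(S^{2} + S S\right) - 2 = \left(S^{2} + S^{2}\right) - 2 = 2 S^{2} - 2 = -2 + 2 S^{2}$)
$l{\left(Z \right)} = 0$ ($l{\left(Z \right)} = - \frac{\left(Z + \frac{Z}{-1}\right) \left(Z + Z\right)}{8} = - \frac{\left(Z + Z \left(-1\right)\right) 2 Z}{8} = - \frac{\left(Z - Z\right) 2 Z}{8} = - \frac{0 \cdot 2 Z}{8} = \left(- \frac{1}{8}\right) 0 = 0$)
$2 \left(-11\right) l{\left(q{\left(-2 \right)} \right)} + 26 = 2 \left(-11\right) 0 + 26 = \left(-22\right) 0 + 26 = 0 + 26 = 26$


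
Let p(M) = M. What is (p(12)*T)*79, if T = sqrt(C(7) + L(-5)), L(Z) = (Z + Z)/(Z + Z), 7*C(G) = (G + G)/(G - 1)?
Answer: 632*sqrt(3) ≈ 1094.7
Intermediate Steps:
C(G) = 2*G/(7*(-1 + G)) (C(G) = ((G + G)/(G - 1))/7 = ((2*G)/(-1 + G))/7 = (2*G/(-1 + G))/7 = 2*G/(7*(-1 + G)))
L(Z) = 1 (L(Z) = (2*Z)/((2*Z)) = (2*Z)*(1/(2*Z)) = 1)
T = 2*sqrt(3)/3 (T = sqrt((2/7)*7/(-1 + 7) + 1) = sqrt((2/7)*7/6 + 1) = sqrt((2/7)*7*(1/6) + 1) = sqrt(1/3 + 1) = sqrt(4/3) = 2*sqrt(3)/3 ≈ 1.1547)
(p(12)*T)*79 = (12*(2*sqrt(3)/3))*79 = (8*sqrt(3))*79 = 632*sqrt(3)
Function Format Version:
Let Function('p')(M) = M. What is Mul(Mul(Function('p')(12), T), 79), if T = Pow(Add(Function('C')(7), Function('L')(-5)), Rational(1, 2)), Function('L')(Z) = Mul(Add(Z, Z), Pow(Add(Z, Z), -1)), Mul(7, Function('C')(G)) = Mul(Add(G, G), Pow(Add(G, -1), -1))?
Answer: Mul(632, Pow(3, Rational(1, 2))) ≈ 1094.7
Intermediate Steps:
Function('C')(G) = Mul(Rational(2, 7), G, Pow(Add(-1, G), -1)) (Function('C')(G) = Mul(Rational(1, 7), Mul(Add(G, G), Pow(Add(G, -1), -1))) = Mul(Rational(1, 7), Mul(Mul(2, G), Pow(Add(-1, G), -1))) = Mul(Rational(1, 7), Mul(2, G, Pow(Add(-1, G), -1))) = Mul(Rational(2, 7), G, Pow(Add(-1, G), -1)))
Function('L')(Z) = 1 (Function('L')(Z) = Mul(Mul(2, Z), Pow(Mul(2, Z), -1)) = Mul(Mul(2, Z), Mul(Rational(1, 2), Pow(Z, -1))) = 1)
T = Mul(Rational(2, 3), Pow(3, Rational(1, 2))) (T = Pow(Add(Mul(Rational(2, 7), 7, Pow(Add(-1, 7), -1)), 1), Rational(1, 2)) = Pow(Add(Mul(Rational(2, 7), 7, Pow(6, -1)), 1), Rational(1, 2)) = Pow(Add(Mul(Rational(2, 7), 7, Rational(1, 6)), 1), Rational(1, 2)) = Pow(Add(Rational(1, 3), 1), Rational(1, 2)) = Pow(Rational(4, 3), Rational(1, 2)) = Mul(Rational(2, 3), Pow(3, Rational(1, 2))) ≈ 1.1547)
Mul(Mul(Function('p')(12), T), 79) = Mul(Mul(12, Mul(Rational(2, 3), Pow(3, Rational(1, 2)))), 79) = Mul(Mul(8, Pow(3, Rational(1, 2))), 79) = Mul(632, Pow(3, Rational(1, 2)))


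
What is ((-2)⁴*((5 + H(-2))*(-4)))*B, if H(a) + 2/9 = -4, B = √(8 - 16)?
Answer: -896*I*√2/9 ≈ -140.79*I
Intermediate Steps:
B = 2*I*√2 (B = √(-8) = 2*I*√2 ≈ 2.8284*I)
H(a) = -38/9 (H(a) = -2/9 - 4 = -38/9)
((-2)⁴*((5 + H(-2))*(-4)))*B = ((-2)⁴*((5 - 38/9)*(-4)))*(2*I*√2) = (16*((7/9)*(-4)))*(2*I*√2) = (16*(-28/9))*(2*I*√2) = -896*I*√2/9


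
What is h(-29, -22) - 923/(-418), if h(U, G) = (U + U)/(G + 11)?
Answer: 3127/418 ≈ 7.4809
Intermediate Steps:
h(U, G) = 2*U/(11 + G) (h(U, G) = (2*U)/(11 + G) = 2*U/(11 + G))
h(-29, -22) - 923/(-418) = 2*(-29)/(11 - 22) - 923/(-418) = 2*(-29)/(-11) - 1/418*(-923) = 2*(-29)*(-1/11) + 923/418 = 58/11 + 923/418 = 3127/418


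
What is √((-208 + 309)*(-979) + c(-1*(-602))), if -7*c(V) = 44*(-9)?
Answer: 11*I*√40019/7 ≈ 314.36*I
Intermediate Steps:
c(V) = 396/7 (c(V) = -44*(-9)/7 = -⅐*(-396) = 396/7)
√((-208 + 309)*(-979) + c(-1*(-602))) = √((-208 + 309)*(-979) + 396/7) = √(101*(-979) + 396/7) = √(-98879 + 396/7) = √(-691757/7) = 11*I*√40019/7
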